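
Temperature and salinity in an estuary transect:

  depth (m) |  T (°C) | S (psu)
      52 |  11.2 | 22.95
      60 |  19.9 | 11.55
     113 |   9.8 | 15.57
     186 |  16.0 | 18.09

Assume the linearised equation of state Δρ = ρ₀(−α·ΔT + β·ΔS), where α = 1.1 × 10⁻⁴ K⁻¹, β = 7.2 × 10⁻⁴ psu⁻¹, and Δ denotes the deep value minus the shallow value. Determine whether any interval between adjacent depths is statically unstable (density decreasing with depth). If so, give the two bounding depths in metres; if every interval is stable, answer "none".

52–60 m

Evaluate Δρ/ρ₀ = −αΔT + βΔS across each adjacent pair:
  52–60 m: −αΔT+βΔS = −(1.1 × 10⁻⁴)(+8.7)+(7.2 × 10⁻⁴)(-11.40) = -9.2 × 10⁻³ → UNSTABLE
  60–113 m: −αΔT+βΔS = −(1.1 × 10⁻⁴)(-10.1)+(7.2 × 10⁻⁴)(+4.02) = 4.0 × 10⁻³ → stable
  113–186 m: −αΔT+βΔS = −(1.1 × 10⁻⁴)(+6.2)+(7.2 × 10⁻⁴)(+2.52) = 1.1 × 10⁻³ → stable
The 52–60 m interval has Δρ < 0: lighter water underlies denser water.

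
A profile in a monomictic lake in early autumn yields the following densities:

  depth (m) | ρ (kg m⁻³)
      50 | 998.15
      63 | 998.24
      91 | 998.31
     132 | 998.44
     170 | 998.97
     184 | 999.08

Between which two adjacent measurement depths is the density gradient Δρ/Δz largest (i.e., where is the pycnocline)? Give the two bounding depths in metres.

132–170 m

Compute the density gradient over each adjacent pair:
  50–63 m: Δρ/Δz = 0.09/13 = 6.9 × 10⁻³ kg m⁻⁴
  63–91 m: Δρ/Δz = 0.07/28 = 2.5 × 10⁻³ kg m⁻⁴
  91–132 m: Δρ/Δz = 0.13/41 = 3.2 × 10⁻³ kg m⁻⁴
  132–170 m: Δρ/Δz = 0.53/38 = 0.014 kg m⁻⁴
  170–184 m: Δρ/Δz = 0.11/14 = 7.9 × 10⁻³ kg m⁻⁴
The largest gradient is in the 132–170 m interval — the pycnocline.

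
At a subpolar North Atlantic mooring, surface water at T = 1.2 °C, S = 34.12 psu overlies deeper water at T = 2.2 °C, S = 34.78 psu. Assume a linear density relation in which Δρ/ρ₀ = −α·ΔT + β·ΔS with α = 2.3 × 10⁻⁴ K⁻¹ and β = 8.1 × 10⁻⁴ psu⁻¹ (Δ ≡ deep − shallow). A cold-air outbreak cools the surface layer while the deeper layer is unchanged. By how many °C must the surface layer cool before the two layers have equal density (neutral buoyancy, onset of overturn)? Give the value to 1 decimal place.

1.3 °C

Neutral buoyancy requires Δρ = 0, i.e. −α(T_deep − T_surf′) + β(S_deep − S_surf) = 0.
T_surf′ = T_deep − (β/α)·ΔS = 2.2 − (8.1 × 10⁻⁴/2.3 × 10⁻⁴)·(+0.66) = -0.124 °C.
Cooling required: 1.2 − (-0.124) = 1.324 °C.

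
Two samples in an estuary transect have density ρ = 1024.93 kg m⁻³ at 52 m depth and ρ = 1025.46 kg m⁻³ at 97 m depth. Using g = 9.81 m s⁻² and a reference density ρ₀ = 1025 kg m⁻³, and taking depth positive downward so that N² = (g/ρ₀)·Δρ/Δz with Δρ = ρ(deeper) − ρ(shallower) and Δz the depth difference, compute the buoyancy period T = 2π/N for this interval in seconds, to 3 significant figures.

Δρ = 1025.46 − 1024.93 = 0.53 kg m⁻³ over Δz = 97 − 52 = 45 m.
N² = (9.81/1025) × (0.53/45) = 1.1272 × 10⁻⁴ s⁻².
N = √(1.1272 × 10⁻⁴) = 0.010617 rad s⁻¹, so T = 2π/N = 591.80 s ≈ 592 s.

592 s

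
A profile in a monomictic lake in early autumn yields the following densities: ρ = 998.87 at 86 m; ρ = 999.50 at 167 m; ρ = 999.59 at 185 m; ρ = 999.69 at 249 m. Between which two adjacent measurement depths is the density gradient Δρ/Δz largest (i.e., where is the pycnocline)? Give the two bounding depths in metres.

86–167 m

Compute the density gradient over each adjacent pair:
  86–167 m: Δρ/Δz = 0.63/81 = 7.8 × 10⁻³ kg m⁻⁴
  167–185 m: Δρ/Δz = 0.09/18 = 5.0 × 10⁻³ kg m⁻⁴
  185–249 m: Δρ/Δz = 0.10/64 = 1.6 × 10⁻³ kg m⁻⁴
The largest gradient is in the 86–167 m interval — the pycnocline.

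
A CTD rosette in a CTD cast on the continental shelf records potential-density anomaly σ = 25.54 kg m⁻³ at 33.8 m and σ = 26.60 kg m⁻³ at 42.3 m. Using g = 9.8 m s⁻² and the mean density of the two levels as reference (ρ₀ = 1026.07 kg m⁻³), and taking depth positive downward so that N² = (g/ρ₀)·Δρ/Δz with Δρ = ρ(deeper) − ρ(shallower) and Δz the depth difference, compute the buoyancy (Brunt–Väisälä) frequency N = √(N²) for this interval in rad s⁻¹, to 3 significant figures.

Δρ = 1026.60 − 1025.54 = 1.06 kg m⁻³ over Δz = 42.3 − 33.8 = 8.5 m.
N² = (9.8/1026.07) × (1.06/8.5) = 1.1911 × 10⁻³ s⁻².
N = √(1.1911 × 10⁻³) = 0.034512 rad s⁻¹ ≈ 0.0345 rad s⁻¹.

0.0345 rad s⁻¹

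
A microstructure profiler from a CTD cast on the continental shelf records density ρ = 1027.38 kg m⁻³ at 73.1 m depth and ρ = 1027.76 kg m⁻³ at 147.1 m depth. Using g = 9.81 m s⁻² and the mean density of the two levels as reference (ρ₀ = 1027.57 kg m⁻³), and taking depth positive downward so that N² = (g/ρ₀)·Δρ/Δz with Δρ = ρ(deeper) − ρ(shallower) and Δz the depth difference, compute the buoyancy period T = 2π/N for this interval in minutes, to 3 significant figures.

Δρ = 1027.76 − 1027.38 = 0.38 kg m⁻³ over Δz = 147.1 − 73.1 = 74 m.
N² = (9.81/1027.57) × (0.38/74) = 4.9024 × 10⁻⁵ s⁻².
N = √(4.9024 × 10⁻⁵) = 7.0017 × 10⁻³ rad s⁻¹, so T = 2π/N = 897.38 s = 14.956 min ≈ 15.0 min.

15.0 min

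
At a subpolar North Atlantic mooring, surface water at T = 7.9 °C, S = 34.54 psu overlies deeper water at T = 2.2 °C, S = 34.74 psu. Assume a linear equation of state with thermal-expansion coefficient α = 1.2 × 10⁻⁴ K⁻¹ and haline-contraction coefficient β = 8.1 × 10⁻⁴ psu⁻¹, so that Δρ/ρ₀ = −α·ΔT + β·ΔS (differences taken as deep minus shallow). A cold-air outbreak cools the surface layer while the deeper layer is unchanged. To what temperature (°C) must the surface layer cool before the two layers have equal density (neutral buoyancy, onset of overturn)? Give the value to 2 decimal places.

Neutral buoyancy requires Δρ = 0, i.e. −α(T_deep − T_surf′) + β(S_deep − S_surf) = 0.
T_surf′ = T_deep − (β/α)·ΔS = 2.2 − (8.1 × 10⁻⁴/1.2 × 10⁻⁴)·(+0.20) = 0.8500 °C.
Cooling required: 7.9 − (0.8500) = 7.0500 °C.

0.85 °C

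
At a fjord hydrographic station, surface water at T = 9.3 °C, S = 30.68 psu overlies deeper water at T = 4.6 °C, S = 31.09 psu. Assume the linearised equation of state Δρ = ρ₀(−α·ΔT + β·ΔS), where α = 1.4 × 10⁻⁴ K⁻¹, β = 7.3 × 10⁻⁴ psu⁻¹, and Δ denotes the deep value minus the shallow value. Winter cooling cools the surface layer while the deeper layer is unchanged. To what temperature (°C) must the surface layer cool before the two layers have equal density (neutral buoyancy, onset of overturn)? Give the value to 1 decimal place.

Neutral buoyancy requires Δρ = 0, i.e. −α(T_deep − T_surf′) + β(S_deep − S_surf) = 0.
T_surf′ = T_deep − (β/α)·ΔS = 4.6 − (7.3 × 10⁻⁴/1.4 × 10⁻⁴)·(+0.41) = 2.462 °C.
Cooling required: 9.3 − (2.462) = 6.838 °C.

2.5 °C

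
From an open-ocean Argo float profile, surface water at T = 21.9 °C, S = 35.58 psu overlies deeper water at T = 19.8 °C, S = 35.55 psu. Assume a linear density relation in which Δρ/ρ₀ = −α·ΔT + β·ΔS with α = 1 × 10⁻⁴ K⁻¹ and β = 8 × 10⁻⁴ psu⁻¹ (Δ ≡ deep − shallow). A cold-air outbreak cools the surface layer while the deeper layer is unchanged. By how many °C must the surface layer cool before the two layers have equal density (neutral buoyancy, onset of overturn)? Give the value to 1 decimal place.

Neutral buoyancy requires Δρ = 0, i.e. −α(T_deep − T_surf′) + β(S_deep − S_surf) = 0.
T_surf′ = T_deep − (β/α)·ΔS = 19.8 − (8 × 10⁻⁴/1 × 10⁻⁴)·(-0.03) = 20.040 °C.
Cooling required: 21.9 − (20.040) = 1.860 °C.

1.9 °C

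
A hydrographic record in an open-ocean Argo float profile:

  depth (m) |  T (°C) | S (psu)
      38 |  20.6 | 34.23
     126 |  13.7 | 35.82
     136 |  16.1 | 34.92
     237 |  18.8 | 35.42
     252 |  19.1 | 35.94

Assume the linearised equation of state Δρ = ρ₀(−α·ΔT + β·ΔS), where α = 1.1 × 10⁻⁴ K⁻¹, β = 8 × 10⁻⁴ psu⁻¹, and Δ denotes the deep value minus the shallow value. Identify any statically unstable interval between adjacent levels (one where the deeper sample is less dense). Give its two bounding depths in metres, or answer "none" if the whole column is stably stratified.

126–136 m

Evaluate Δρ/ρ₀ = −αΔT + βΔS across each adjacent pair:
  38–126 m: −αΔT+βΔS = −(1.1 × 10⁻⁴)(-6.9)+(8 × 10⁻⁴)(+1.59) = 2.0 × 10⁻³ → stable
  126–136 m: −αΔT+βΔS = −(1.1 × 10⁻⁴)(+2.4)+(8 × 10⁻⁴)(-0.90) = -9.8 × 10⁻⁴ → UNSTABLE
  136–237 m: −αΔT+βΔS = −(1.1 × 10⁻⁴)(+2.7)+(8 × 10⁻⁴)(+0.50) = 1.0 × 10⁻⁴ → stable
  237–252 m: −αΔT+βΔS = −(1.1 × 10⁻⁴)(+0.3)+(8 × 10⁻⁴)(+0.52) = 3.8 × 10⁻⁴ → stable
The 126–136 m interval has Δρ < 0: lighter water underlies denser water.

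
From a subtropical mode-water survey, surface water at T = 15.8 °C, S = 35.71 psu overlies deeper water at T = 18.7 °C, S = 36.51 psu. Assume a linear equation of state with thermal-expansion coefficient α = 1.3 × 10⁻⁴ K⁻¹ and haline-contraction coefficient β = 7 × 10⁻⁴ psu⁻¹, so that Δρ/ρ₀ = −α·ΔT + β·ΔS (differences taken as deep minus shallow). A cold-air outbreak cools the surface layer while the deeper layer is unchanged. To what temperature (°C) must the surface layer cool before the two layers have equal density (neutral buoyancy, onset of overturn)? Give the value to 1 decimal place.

14.4 °C

Neutral buoyancy requires Δρ = 0, i.e. −α(T_deep − T_surf′) + β(S_deep − S_surf) = 0.
T_surf′ = T_deep − (β/α)·ΔS = 18.7 − (7 × 10⁻⁴/1.3 × 10⁻⁴)·(+0.80) = 14.392 °C.
Cooling required: 15.8 − (14.392) = 1.408 °C.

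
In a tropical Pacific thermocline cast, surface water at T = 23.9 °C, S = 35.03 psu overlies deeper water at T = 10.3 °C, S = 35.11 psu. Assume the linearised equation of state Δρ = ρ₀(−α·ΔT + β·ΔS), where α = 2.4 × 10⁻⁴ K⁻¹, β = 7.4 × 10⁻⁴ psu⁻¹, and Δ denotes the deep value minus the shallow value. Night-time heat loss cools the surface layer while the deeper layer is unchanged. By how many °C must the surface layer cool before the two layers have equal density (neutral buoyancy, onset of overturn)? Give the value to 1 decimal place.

Neutral buoyancy requires Δρ = 0, i.e. −α(T_deep − T_surf′) + β(S_deep − S_surf) = 0.
T_surf′ = T_deep − (β/α)·ΔS = 10.3 − (7.4 × 10⁻⁴/2.4 × 10⁻⁴)·(+0.08) = 10.053 °C.
Cooling required: 23.9 − (10.053) = 13.847 °C.

13.8 °C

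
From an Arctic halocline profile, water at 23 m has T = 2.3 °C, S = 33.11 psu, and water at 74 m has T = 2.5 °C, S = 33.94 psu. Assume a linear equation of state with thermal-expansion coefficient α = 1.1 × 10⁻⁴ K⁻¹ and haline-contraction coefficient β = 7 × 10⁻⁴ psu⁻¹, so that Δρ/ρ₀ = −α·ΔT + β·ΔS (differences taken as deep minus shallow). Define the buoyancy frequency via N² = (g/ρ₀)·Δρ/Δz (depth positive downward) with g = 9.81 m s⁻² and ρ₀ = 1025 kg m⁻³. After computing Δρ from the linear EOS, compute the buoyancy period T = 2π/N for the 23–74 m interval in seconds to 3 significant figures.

606 s

ΔT = +0.2 K, ΔS = +0.83 psu (deep − shallow).
Δρ/ρ₀ = −αΔT + βΔS = -2.20 × 10⁻⁵ + 5.81 × 10⁻⁴ = 5.59 × 10⁻⁴, so Δρ ≈ 0.5730 kg m⁻³.
N² = (g/ρ₀)·Δρ/Δz = g·(Δρ/ρ₀)/Δz = 9.81 × 5.59 × 10⁻⁴ / 51 = 1.0753 × 10⁻⁴ s⁻².
N = √(1.0753 × 10⁻⁴) = 0.010370 rad s⁻¹ → T = 2π/N = 605.90 s ≈ 606 s.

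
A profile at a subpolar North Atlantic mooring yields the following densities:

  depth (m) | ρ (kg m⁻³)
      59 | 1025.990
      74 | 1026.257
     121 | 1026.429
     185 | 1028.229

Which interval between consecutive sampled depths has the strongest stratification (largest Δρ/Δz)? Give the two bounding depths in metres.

Compute the density gradient over each adjacent pair:
  59–74 m: Δρ/Δz = 0.267/15 = 0.018 kg m⁻⁴
  74–121 m: Δρ/Δz = 0.172/47 = 3.7 × 10⁻³ kg m⁻⁴
  121–185 m: Δρ/Δz = 1.800/64 = 0.028 kg m⁻⁴
The largest gradient is in the 121–185 m interval — the pycnocline.

121–185 m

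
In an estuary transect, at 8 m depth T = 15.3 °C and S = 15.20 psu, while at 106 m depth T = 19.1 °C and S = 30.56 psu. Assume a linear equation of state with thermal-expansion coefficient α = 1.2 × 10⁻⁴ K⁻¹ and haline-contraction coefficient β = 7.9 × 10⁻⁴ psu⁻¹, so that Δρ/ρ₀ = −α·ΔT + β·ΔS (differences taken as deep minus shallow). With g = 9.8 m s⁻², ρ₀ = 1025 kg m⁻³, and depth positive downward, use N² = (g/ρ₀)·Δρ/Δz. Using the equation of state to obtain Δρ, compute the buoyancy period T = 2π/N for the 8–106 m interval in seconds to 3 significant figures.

184 s

ΔT = +3.8 K, ΔS = +15.36 psu (deep − shallow).
Δρ/ρ₀ = −αΔT + βΔS = -4.56 × 10⁻⁴ + 0.0121344 = 0.0116784, so Δρ ≈ 11.97 kg m⁻³.
N² = (g/ρ₀)·Δρ/Δz = g·(Δρ/ρ₀)/Δz = 9.8 × 0.0116784 / 98 = 1.1678 × 10⁻³ s⁻².
N = √(1.1678 × 10⁻³) = 0.034173 rad s⁻¹ → T = 2π/N = 183.86 s ≈ 184 s.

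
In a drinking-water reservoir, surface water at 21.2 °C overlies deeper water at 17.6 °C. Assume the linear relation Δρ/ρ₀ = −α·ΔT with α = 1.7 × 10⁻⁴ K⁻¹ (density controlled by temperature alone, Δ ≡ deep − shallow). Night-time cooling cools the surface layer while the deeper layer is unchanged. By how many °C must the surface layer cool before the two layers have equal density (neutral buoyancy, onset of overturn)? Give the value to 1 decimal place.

3.6 °C

With temperature the only control, equal density requires T_surf′ = T_deep.
T_surf′ = 17.6 °C.
Cooling required: 21.2 − 17.6 = 3.6 °C.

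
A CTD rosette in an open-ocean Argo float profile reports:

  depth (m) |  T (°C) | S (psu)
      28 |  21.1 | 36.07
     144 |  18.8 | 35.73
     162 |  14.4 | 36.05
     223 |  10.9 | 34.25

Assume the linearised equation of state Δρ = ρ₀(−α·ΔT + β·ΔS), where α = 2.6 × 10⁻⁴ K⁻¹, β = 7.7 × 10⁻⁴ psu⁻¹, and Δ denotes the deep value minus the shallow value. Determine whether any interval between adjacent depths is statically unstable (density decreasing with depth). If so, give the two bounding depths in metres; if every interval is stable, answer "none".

Evaluate Δρ/ρ₀ = −αΔT + βΔS across each adjacent pair:
  28–144 m: −αΔT+βΔS = −(2.6 × 10⁻⁴)(-2.3)+(7.7 × 10⁻⁴)(-0.34) = 3.4 × 10⁻⁴ → stable
  144–162 m: −αΔT+βΔS = −(2.6 × 10⁻⁴)(-4.4)+(7.7 × 10⁻⁴)(+0.32) = 1.4 × 10⁻³ → stable
  162–223 m: −αΔT+βΔS = −(2.6 × 10⁻⁴)(-3.5)+(7.7 × 10⁻⁴)(-1.80) = -4.8 × 10⁻⁴ → UNSTABLE
The 162–223 m interval has Δρ < 0: lighter water underlies denser water.

162–223 m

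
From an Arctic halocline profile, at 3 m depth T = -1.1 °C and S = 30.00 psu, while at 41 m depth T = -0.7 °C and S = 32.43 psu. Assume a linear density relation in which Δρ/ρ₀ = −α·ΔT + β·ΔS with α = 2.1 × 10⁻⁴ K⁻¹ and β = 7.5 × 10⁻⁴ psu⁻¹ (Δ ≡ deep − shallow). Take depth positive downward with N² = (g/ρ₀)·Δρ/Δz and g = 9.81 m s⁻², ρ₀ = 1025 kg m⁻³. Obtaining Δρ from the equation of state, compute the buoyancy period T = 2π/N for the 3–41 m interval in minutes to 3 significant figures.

ΔT = +0.4 K, ΔS = +2.43 psu (deep − shallow).
Δρ/ρ₀ = −αΔT + βΔS = -8.40 × 10⁻⁵ + 1.8225 × 10⁻³ = 1.7385 × 10⁻³, so Δρ ≈ 1.782 kg m⁻³.
N² = (g/ρ₀)·Δρ/Δz = g·(Δρ/ρ₀)/Δz = 9.81 × 1.7385 × 10⁻³ / 38 = 4.4881 × 10⁻⁴ s⁻².
N = √(4.4881 × 10⁻⁴) = 0.021185 rad s⁻¹ → T = 2π/N = 296.59 s = 4.9432 min ≈ 4.94 min.

4.94 min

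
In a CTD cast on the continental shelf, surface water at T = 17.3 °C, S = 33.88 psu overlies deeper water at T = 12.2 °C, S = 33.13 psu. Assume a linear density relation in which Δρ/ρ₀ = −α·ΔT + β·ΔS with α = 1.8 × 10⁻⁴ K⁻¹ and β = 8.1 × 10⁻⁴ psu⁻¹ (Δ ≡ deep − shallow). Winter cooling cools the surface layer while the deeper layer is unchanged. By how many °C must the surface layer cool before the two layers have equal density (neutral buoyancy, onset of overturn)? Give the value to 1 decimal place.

Neutral buoyancy requires Δρ = 0, i.e. −α(T_deep − T_surf′) + β(S_deep − S_surf) = 0.
T_surf′ = T_deep − (β/α)·ΔS = 12.2 − (8.1 × 10⁻⁴/1.8 × 10⁻⁴)·(-0.75) = 15.575 °C.
Cooling required: 17.3 − (15.575) = 1.725 °C.

1.7 °C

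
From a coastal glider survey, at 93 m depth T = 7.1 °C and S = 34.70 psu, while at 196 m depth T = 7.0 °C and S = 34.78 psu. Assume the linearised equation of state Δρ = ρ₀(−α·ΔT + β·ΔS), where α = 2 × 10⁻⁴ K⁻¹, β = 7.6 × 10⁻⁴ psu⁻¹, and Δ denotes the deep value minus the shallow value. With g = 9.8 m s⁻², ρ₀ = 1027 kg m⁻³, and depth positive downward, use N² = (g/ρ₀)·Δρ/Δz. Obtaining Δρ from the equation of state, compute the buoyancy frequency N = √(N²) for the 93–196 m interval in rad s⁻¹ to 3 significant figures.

ΔT = -0.1 K, ΔS = +0.08 psu (deep − shallow).
Δρ/ρ₀ = −αΔT + βΔS = 2.00 × 10⁻⁵ + 6.08 × 10⁻⁵ = 8.08 × 10⁻⁵, so Δρ ≈ 0.08298 kg m⁻³.
N² = (g/ρ₀)·Δρ/Δz = g·(Δρ/ρ₀)/Δz = 9.8 × 8.08 × 10⁻⁵ / 103 = 7.6878 × 10⁻⁶ s⁻².
N = √(7.6878 × 10⁻⁶) = 2.7727 × 10⁻³ rad s⁻¹ ≈ 2.77 × 10⁻³ rad s⁻¹.

2.77 × 10⁻³ rad s⁻¹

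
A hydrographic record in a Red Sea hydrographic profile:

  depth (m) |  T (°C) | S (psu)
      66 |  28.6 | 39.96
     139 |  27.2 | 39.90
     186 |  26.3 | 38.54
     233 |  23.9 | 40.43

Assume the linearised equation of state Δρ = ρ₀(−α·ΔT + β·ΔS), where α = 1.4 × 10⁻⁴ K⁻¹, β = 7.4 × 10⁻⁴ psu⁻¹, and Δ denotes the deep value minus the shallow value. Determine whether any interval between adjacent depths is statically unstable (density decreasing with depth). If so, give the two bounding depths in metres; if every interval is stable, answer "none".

139–186 m

Evaluate Δρ/ρ₀ = −αΔT + βΔS across each adjacent pair:
  66–139 m: −αΔT+βΔS = −(1.4 × 10⁻⁴)(-1.4)+(7.4 × 10⁻⁴)(-0.06) = 1.5 × 10⁻⁴ → stable
  139–186 m: −αΔT+βΔS = −(1.4 × 10⁻⁴)(-0.9)+(7.4 × 10⁻⁴)(-1.36) = -8.8 × 10⁻⁴ → UNSTABLE
  186–233 m: −αΔT+βΔS = −(1.4 × 10⁻⁴)(-2.4)+(7.4 × 10⁻⁴)(+1.89) = 1.7 × 10⁻³ → stable
The 139–186 m interval has Δρ < 0: lighter water underlies denser water.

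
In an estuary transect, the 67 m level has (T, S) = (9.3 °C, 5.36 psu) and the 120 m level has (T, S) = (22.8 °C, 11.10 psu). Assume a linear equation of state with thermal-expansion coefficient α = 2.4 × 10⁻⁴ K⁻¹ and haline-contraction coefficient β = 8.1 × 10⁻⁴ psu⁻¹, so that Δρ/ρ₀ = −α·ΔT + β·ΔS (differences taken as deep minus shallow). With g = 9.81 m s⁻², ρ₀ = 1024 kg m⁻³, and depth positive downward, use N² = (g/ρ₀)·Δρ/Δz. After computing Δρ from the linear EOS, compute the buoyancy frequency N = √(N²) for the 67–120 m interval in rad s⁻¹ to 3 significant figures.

ΔT = +13.5 K, ΔS = +5.74 psu (deep − shallow).
Δρ/ρ₀ = −αΔT + βΔS = -3.24 × 10⁻³ + 4.6494 × 10⁻³ = 1.4094 × 10⁻³, so Δρ ≈ 1.443 kg m⁻³.
N² = (g/ρ₀)·Δρ/Δz = g·(Δρ/ρ₀)/Δz = 9.81 × 1.4094 × 10⁻³ / 53 = 2.6087 × 10⁻⁴ s⁻².
N = √(2.6087 × 10⁻⁴) = 0.016151 rad s⁻¹ ≈ 0.0162 rad s⁻¹.

0.0162 rad s⁻¹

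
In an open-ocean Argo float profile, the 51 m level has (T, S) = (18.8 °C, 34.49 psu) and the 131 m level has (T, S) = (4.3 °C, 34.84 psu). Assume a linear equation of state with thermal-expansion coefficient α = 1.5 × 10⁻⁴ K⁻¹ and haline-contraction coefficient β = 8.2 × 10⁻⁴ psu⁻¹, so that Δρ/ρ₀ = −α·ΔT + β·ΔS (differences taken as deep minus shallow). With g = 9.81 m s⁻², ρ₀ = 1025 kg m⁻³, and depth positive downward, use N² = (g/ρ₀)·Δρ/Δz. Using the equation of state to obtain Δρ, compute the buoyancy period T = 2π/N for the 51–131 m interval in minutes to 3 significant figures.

6.03 min

ΔT = -14.5 K, ΔS = +0.35 psu (deep − shallow).
Δρ/ρ₀ = −αΔT + βΔS = 2.175 × 10⁻³ + 2.87 × 10⁻⁴ = 2.462 × 10⁻³, so Δρ ≈ 2.524 kg m⁻³.
N² = (g/ρ₀)·Δρ/Δz = g·(Δρ/ρ₀)/Δz = 9.81 × 2.462 × 10⁻³ / 80 = 3.0190 × 10⁻⁴ s⁻².
N = √(3.0190 × 10⁻⁴) = 0.017375 rad s⁻¹ → T = 2π/N = 361.62 s = 6.0270 min ≈ 6.03 min.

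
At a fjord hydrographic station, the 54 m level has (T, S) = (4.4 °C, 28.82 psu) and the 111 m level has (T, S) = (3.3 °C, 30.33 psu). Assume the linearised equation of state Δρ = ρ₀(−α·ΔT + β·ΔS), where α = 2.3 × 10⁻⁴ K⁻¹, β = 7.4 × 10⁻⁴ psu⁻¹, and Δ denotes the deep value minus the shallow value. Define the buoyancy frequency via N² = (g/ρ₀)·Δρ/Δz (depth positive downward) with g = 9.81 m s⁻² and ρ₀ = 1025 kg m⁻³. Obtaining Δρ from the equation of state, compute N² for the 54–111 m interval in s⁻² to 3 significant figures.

ΔT = -1.1 K, ΔS = +1.51 psu (deep − shallow).
Δρ/ρ₀ = −αΔT + βΔS = 2.53 × 10⁻⁴ + 1.1174 × 10⁻³ = 1.3704 × 10⁻³, so Δρ ≈ 1.405 kg m⁻³.
N² = (g/ρ₀)·Δρ/Δz = g·(Δρ/ρ₀)/Δz = 9.81 × 1.3704 × 10⁻³ / 57 = 2.3585 × 10⁻⁴ s⁻² ≈ 2.36 × 10⁻⁴ s⁻².

2.36 × 10⁻⁴ s⁻²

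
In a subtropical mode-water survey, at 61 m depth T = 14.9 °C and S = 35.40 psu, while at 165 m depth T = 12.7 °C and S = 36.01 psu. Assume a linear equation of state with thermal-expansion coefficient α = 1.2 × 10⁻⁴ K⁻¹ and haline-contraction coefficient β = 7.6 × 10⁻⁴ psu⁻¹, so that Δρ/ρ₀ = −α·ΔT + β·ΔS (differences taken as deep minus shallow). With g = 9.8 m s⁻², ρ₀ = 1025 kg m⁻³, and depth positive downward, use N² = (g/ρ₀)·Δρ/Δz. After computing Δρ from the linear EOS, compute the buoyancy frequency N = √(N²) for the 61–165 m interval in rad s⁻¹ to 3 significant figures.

ΔT = -2.2 K, ΔS = +0.61 psu (deep − shallow).
Δρ/ρ₀ = −αΔT + βΔS = 2.64 × 10⁻⁴ + 4.636 × 10⁻⁴ = 7.276 × 10⁻⁴, so Δρ ≈ 0.7458 kg m⁻³.
N² = (g/ρ₀)·Δρ/Δz = g·(Δρ/ρ₀)/Δz = 9.8 × 7.276 × 10⁻⁴ / 104 = 6.8562 × 10⁻⁵ s⁻².
N = √(6.8562 × 10⁻⁵) = 8.2802 × 10⁻³ rad s⁻¹ ≈ 8.28 × 10⁻³ rad s⁻¹.

8.28 × 10⁻³ rad s⁻¹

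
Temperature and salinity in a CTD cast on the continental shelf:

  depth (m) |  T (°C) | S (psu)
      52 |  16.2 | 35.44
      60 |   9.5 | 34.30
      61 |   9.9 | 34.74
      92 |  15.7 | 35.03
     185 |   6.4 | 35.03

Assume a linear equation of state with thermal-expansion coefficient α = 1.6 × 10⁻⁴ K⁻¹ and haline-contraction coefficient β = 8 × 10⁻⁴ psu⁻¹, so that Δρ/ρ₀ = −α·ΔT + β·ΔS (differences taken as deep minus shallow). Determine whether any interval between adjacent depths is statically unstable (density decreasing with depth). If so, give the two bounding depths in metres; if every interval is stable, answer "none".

61–92 m

Evaluate Δρ/ρ₀ = −αΔT + βΔS across each adjacent pair:
  52–60 m: −αΔT+βΔS = −(1.6 × 10⁻⁴)(-6.7)+(8 × 10⁻⁴)(-1.14) = 1.6 × 10⁻⁴ → stable
  60–61 m: −αΔT+βΔS = −(1.6 × 10⁻⁴)(+0.4)+(8 × 10⁻⁴)(+0.44) = 2.9 × 10⁻⁴ → stable
  61–92 m: −αΔT+βΔS = −(1.6 × 10⁻⁴)(+5.8)+(8 × 10⁻⁴)(+0.29) = -7.0 × 10⁻⁴ → UNSTABLE
  92–185 m: −αΔT+βΔS = −(1.6 × 10⁻⁴)(-9.3)+(8 × 10⁻⁴)(+0.00) = 1.5 × 10⁻³ → stable
The 61–92 m interval has Δρ < 0: lighter water underlies denser water.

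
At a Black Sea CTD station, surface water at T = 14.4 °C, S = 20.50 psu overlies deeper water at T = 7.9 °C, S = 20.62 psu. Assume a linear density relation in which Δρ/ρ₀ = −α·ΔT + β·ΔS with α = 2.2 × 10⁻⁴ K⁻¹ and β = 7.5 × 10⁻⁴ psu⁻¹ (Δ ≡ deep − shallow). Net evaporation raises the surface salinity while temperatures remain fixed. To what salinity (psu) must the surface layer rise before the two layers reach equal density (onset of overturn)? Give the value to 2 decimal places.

Neutral buoyancy requires −α(T_deep − T_surf) + β(S_deep − S_surf′) = 0.
S_surf′ = S_deep − (α/β)·ΔT = 20.62 − (2.2 × 10⁻⁴/7.5 × 10⁻⁴)·(-6.5) = 22.5267 psu.
Increase required: 22.5267 − 20.50 = 2.0267 psu.

22.53 psu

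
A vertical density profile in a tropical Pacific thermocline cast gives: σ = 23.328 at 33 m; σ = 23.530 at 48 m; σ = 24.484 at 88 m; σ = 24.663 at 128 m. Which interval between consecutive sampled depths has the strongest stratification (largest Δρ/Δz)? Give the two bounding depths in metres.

Compute the density gradient over each adjacent pair:
  33–48 m: Δρ/Δz = 0.202/15 = 0.013 kg m⁻⁴
  48–88 m: Δρ/Δz = 0.954/40 = 0.024 kg m⁻⁴
  88–128 m: Δρ/Δz = 0.179/40 = 4.5 × 10⁻³ kg m⁻⁴
The largest gradient is in the 48–88 m interval — the pycnocline.

48–88 m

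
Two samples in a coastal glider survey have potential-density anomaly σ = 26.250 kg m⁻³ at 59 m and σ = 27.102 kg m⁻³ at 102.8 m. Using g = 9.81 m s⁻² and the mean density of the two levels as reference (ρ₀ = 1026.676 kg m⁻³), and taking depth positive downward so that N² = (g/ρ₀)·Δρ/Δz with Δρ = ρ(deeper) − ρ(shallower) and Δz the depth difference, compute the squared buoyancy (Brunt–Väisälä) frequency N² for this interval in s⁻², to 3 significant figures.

1.86 × 10⁻⁴ s⁻²

Δρ = 1027.102 − 1026.250 = 0.852 kg m⁻³ over Δz = 102.8 − 59 = 43.8 m.
N² = (9.81/1026.676) × (0.852/43.8) = 1.8587 × 10⁻⁴ s⁻² ≈ 1.86 × 10⁻⁴ s⁻².
A positive N² confirms static stability across the interval.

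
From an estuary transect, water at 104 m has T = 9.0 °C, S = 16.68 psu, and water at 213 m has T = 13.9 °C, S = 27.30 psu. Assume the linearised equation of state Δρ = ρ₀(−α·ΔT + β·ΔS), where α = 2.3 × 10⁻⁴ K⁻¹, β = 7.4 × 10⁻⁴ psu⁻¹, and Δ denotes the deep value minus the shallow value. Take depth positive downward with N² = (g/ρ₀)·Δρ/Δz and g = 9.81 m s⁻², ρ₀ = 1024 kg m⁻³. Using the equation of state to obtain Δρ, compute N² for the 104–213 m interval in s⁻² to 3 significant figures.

ΔT = +4.9 K, ΔS = +10.62 psu (deep − shallow).
Δρ/ρ₀ = −αΔT + βΔS = -1.127 × 10⁻³ + 7.8588 × 10⁻³ = 6.7318 × 10⁻³, so Δρ ≈ 6.893 kg m⁻³.
N² = (g/ρ₀)·Δρ/Δz = g·(Δρ/ρ₀)/Δz = 9.81 × 6.7318 × 10⁻³ / 109 = 6.0586 × 10⁻⁴ s⁻² ≈ 6.06 × 10⁻⁴ s⁻².

6.06 × 10⁻⁴ s⁻²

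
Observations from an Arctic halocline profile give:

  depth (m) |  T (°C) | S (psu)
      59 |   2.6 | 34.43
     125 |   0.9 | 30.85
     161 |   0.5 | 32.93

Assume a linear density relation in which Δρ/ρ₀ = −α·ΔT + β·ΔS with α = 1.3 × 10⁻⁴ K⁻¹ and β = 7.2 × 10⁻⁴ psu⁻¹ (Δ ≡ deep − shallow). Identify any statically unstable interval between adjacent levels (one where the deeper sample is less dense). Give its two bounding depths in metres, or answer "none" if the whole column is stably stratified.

Evaluate Δρ/ρ₀ = −αΔT + βΔS across each adjacent pair:
  59–125 m: −αΔT+βΔS = −(1.3 × 10⁻⁴)(-1.7)+(7.2 × 10⁻⁴)(-3.58) = -2.4 × 10⁻³ → UNSTABLE
  125–161 m: −αΔT+βΔS = −(1.3 × 10⁻⁴)(-0.4)+(7.2 × 10⁻⁴)(+2.08) = 1.5 × 10⁻³ → stable
The 59–125 m interval has Δρ < 0: lighter water underlies denser water.

59–125 m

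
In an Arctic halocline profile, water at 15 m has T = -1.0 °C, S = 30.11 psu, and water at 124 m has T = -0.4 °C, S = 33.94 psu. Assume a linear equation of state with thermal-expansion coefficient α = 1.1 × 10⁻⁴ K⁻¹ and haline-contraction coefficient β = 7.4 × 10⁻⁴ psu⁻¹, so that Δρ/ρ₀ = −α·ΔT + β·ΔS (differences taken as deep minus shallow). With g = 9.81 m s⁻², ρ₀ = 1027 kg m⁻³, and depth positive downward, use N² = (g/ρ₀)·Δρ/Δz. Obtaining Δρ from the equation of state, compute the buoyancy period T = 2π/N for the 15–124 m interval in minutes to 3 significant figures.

ΔT = +0.6 K, ΔS = +3.83 psu (deep − shallow).
Δρ/ρ₀ = −αΔT + βΔS = -6.60 × 10⁻⁵ + 2.8342 × 10⁻³ = 2.7682 × 10⁻³, so Δρ ≈ 2.843 kg m⁻³.
N² = (g/ρ₀)·Δρ/Δz = g·(Δρ/ρ₀)/Δz = 9.81 × 2.7682 × 10⁻³ / 109 = 2.4914 × 10⁻⁴ s⁻².
N = √(2.4914 × 10⁻⁴) = 0.015784 rad s⁻¹ → T = 2π/N = 398.07 s = 6.6345 min ≈ 6.63 min.

6.63 min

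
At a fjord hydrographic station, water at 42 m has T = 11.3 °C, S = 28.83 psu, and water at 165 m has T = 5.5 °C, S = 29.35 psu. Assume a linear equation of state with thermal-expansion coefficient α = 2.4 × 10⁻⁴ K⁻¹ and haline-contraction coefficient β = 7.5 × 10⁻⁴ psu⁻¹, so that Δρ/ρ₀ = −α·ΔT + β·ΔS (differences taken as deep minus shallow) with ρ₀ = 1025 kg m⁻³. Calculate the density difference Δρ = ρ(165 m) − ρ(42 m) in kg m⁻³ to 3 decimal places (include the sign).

ΔT = -5.8 K, ΔS = +0.52 psu (deep − shallow).
Δρ/ρ₀ = −(2.4 × 10⁻⁴)(-5.8) + (7.5 × 10⁻⁴)(+0.52) = 1.782 × 10⁻³.
Δρ = 1025 × (1.782 × 10⁻³) = +1.827 kg m⁻³.
Positive Δρ: denser below, stable.

+1.827 kg m⁻³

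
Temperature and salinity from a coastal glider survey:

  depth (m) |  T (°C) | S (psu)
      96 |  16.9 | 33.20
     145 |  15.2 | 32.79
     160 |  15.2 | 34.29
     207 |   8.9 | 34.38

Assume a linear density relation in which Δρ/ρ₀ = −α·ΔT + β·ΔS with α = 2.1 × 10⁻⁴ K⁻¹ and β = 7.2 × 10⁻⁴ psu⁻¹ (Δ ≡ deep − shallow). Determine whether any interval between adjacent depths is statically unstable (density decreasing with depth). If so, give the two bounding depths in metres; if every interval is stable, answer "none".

Evaluate Δρ/ρ₀ = −αΔT + βΔS across each adjacent pair:
  96–145 m: −αΔT+βΔS = −(2.1 × 10⁻⁴)(-1.7)+(7.2 × 10⁻⁴)(-0.41) = 6.2 × 10⁻⁵ → stable
  145–160 m: −αΔT+βΔS = −(2.1 × 10⁻⁴)(+0.0)+(7.2 × 10⁻⁴)(+1.50) = 1.1 × 10⁻³ → stable
  160–207 m: −αΔT+βΔS = −(2.1 × 10⁻⁴)(-6.3)+(7.2 × 10⁻⁴)(+0.09) = 1.4 × 10⁻³ → stable
Every interval has Δρ > 0: the column is stably stratified throughout.

none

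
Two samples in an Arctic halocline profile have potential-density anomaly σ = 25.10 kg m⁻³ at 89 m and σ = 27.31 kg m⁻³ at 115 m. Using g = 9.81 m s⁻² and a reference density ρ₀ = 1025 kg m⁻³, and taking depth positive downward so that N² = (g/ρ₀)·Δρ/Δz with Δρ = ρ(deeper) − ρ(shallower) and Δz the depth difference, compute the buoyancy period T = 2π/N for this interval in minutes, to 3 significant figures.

Δρ = 1027.31 − 1025.10 = 2.21 kg m⁻³ over Δz = 115 − 89 = 26 m.
N² = (9.81/1025) × (2.21/26) = 8.1351 × 10⁻⁴ s⁻².
N = √(8.1351 × 10⁻⁴) = 0.028522 rad s⁻¹, so T = 2π/N = 220.29 s = 3.6715 min ≈ 3.67 min.
N² > 0, so the interval is statically stable.

3.67 min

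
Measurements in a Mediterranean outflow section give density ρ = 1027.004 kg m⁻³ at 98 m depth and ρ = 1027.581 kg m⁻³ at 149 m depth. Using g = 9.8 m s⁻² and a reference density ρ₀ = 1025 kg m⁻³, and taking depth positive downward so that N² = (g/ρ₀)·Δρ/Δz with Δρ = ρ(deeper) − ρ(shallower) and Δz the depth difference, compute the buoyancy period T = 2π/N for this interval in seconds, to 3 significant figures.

604 s

Δρ = 1027.581 − 1027.004 = 0.577 kg m⁻³ over Δz = 149 − 98 = 51 m.
N² = (9.8/1025) × (0.577/51) = 1.0817 × 10⁻⁴ s⁻².
N = √(1.0817 × 10⁻⁴) = 0.010400 rad s⁻¹, so T = 2π/N = 604.15 s ≈ 604 s.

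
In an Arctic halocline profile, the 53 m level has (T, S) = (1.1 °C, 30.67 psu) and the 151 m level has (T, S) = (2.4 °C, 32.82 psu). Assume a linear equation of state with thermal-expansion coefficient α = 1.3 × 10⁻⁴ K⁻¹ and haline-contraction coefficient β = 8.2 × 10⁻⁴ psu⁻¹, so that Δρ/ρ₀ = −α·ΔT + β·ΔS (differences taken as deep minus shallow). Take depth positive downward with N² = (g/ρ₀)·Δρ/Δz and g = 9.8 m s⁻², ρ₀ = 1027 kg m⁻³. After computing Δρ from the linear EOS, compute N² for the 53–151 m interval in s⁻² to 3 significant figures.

ΔT = +1.3 K, ΔS = +2.15 psu (deep − shallow).
Δρ/ρ₀ = −αΔT + βΔS = -1.69 × 10⁻⁴ + 1.763 × 10⁻³ = 1.594 × 10⁻³, so Δρ ≈ 1.637 kg m⁻³.
N² = (g/ρ₀)·Δρ/Δz = g·(Δρ/ρ₀)/Δz = 9.8 × 1.594 × 10⁻³ / 98 = 1.5940 × 10⁻⁴ s⁻² ≈ 1.59 × 10⁻⁴ s⁻².

1.59 × 10⁻⁴ s⁻²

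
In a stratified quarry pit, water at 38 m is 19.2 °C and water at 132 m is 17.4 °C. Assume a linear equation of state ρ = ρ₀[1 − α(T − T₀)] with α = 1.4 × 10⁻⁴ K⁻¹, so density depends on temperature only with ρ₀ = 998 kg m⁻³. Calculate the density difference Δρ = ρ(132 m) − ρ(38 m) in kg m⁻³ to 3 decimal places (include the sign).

+0.251 kg m⁻³

ΔT = -1.8 K, Δρ/ρ₀ = −αΔT = 2.52 × 10⁻⁴.
Δρ = 998 × (2.52 × 10⁻⁴) = +0.251 kg m⁻³.
Positive Δρ: denser below, stable.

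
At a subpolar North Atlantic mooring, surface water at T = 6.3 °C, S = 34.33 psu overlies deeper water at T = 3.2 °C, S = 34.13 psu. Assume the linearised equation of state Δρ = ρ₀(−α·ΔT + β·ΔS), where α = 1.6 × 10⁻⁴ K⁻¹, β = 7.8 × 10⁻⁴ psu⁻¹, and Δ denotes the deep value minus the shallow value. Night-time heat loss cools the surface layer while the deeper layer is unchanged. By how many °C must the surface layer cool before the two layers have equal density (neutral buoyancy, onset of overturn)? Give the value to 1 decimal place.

2.1 °C

Neutral buoyancy requires Δρ = 0, i.e. −α(T_deep − T_surf′) + β(S_deep − S_surf) = 0.
T_surf′ = T_deep − (β/α)·ΔS = 3.2 − (7.8 × 10⁻⁴/1.6 × 10⁻⁴)·(-0.20) = 4.175 °C.
Cooling required: 6.3 − (4.175) = 2.125 °C.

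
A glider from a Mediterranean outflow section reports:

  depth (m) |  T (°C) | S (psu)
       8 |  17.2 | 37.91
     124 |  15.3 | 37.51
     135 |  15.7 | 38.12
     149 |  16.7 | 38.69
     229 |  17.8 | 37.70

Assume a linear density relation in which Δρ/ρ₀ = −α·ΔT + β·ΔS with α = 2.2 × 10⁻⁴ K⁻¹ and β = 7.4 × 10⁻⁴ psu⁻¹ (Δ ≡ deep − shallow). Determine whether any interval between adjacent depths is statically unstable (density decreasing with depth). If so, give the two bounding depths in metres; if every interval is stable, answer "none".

Evaluate Δρ/ρ₀ = −αΔT + βΔS across each adjacent pair:
  8–124 m: −αΔT+βΔS = −(2.2 × 10⁻⁴)(-1.9)+(7.4 × 10⁻⁴)(-0.40) = 1.2 × 10⁻⁴ → stable
  124–135 m: −αΔT+βΔS = −(2.2 × 10⁻⁴)(+0.4)+(7.4 × 10⁻⁴)(+0.61) = 3.6 × 10⁻⁴ → stable
  135–149 m: −αΔT+βΔS = −(2.2 × 10⁻⁴)(+1.0)+(7.4 × 10⁻⁴)(+0.57) = 2.0 × 10⁻⁴ → stable
  149–229 m: −αΔT+βΔS = −(2.2 × 10⁻⁴)(+1.1)+(7.4 × 10⁻⁴)(-0.99) = -9.7 × 10⁻⁴ → UNSTABLE
The 149–229 m interval has Δρ < 0: lighter water underlies denser water.

149–229 m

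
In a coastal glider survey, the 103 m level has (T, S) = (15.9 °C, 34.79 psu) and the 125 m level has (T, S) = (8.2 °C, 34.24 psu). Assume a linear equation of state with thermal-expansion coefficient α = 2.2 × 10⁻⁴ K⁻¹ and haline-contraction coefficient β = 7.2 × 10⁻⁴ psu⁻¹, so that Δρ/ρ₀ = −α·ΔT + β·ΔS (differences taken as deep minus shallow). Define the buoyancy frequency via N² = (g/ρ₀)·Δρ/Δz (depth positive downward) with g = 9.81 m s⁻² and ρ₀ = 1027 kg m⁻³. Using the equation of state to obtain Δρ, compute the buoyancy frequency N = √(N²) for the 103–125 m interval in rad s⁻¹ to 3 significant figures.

0.0241 rad s⁻¹

ΔT = -7.7 K, ΔS = -0.55 psu (deep − shallow).
Δρ/ρ₀ = −αΔT + βΔS = 1.694 × 10⁻³ − 3.96 × 10⁻⁴ = 1.298 × 10⁻³, so Δρ ≈ 1.333 kg m⁻³.
N² = (g/ρ₀)·Δρ/Δz = g·(Δρ/ρ₀)/Δz = 9.81 × 1.298 × 10⁻³ / 22 = 5.7879 × 10⁻⁴ s⁻².
N = √(5.7879 × 10⁻⁴) = 0.024058 rad s⁻¹ ≈ 0.0241 rad s⁻¹.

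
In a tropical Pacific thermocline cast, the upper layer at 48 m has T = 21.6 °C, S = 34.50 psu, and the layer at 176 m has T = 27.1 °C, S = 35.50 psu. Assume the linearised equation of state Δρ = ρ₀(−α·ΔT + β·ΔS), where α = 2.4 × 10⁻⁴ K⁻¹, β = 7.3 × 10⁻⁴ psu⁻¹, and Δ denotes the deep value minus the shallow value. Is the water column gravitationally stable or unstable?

unstable

ΔT = 27.1 − 21.6 = +5.5 K and ΔS = 35.50 − 34.50 = +1.00 psu (deep − shallow).
−αΔT = -1.32 × 10⁻³; βΔS = 7.30 × 10⁻⁴; sum Δρ/ρ₀ = -5.90 × 10⁻⁴.
Δρ/ρ₀ < 0, so Δρ < 0: deeper water is lighter → statically unstable; the column would overturn.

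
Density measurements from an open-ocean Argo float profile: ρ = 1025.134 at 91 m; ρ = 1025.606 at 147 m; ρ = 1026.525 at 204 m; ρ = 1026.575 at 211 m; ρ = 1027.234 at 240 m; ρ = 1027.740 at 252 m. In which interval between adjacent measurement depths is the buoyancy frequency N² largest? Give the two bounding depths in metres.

Compute the density gradient over each adjacent pair:
  91–147 m: Δρ/Δz = 0.472/56 = 8.4 × 10⁻³ kg m⁻⁴
  147–204 m: Δρ/Δz = 0.919/57 = 0.016 kg m⁻⁴
  204–211 m: Δρ/Δz = 0.050/7 = 7.1 × 10⁻³ kg m⁻⁴
  211–240 m: Δρ/Δz = 0.659/29 = 0.023 kg m⁻⁴
  240–252 m: Δρ/Δz = 0.506/12 = 0.042 kg m⁻⁴
The largest gradient is in the 240–252 m interval — the pycnocline.

240–252 m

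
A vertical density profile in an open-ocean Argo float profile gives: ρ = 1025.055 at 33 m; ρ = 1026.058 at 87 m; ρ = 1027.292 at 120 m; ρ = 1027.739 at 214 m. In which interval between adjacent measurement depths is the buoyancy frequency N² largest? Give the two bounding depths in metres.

87–120 m

Compute the density gradient over each adjacent pair:
  33–87 m: Δρ/Δz = 1.003/54 = 0.019 kg m⁻⁴
  87–120 m: Δρ/Δz = 1.234/33 = 0.037 kg m⁻⁴
  120–214 m: Δρ/Δz = 0.447/94 = 4.8 × 10⁻³ kg m⁻⁴
The largest gradient is in the 87–120 m interval — the pycnocline.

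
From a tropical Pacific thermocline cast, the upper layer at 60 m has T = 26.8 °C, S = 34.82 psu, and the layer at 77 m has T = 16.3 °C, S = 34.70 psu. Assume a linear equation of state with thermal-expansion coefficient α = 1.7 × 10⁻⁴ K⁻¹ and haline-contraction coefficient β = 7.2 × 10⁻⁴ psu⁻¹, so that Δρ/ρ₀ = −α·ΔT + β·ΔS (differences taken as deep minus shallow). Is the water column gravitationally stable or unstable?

ΔT = 16.3 − 26.8 = -10.5 K and ΔS = 34.70 − 34.82 = -0.12 psu (deep − shallow).
−αΔT = 1.785 × 10⁻³; βΔS = -8.64 × 10⁻⁵; sum Δρ/ρ₀ = 1.6986 × 10⁻³.
Δρ/ρ₀ > 0, so Δρ > 0: deeper water is denser → statically stable.

stable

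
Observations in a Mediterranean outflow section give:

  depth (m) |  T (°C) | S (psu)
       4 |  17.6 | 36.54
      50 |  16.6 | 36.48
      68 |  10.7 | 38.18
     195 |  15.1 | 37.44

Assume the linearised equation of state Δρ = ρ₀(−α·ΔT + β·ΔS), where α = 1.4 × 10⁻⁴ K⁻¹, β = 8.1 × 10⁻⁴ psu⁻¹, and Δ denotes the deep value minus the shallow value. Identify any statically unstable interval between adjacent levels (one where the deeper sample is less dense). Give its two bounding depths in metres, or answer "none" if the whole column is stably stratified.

68–195 m

Evaluate Δρ/ρ₀ = −αΔT + βΔS across each adjacent pair:
  4–50 m: −αΔT+βΔS = −(1.4 × 10⁻⁴)(-1.0)+(8.1 × 10⁻⁴)(-0.06) = 9.1 × 10⁻⁵ → stable
  50–68 m: −αΔT+βΔS = −(1.4 × 10⁻⁴)(-5.9)+(8.1 × 10⁻⁴)(+1.70) = 2.2 × 10⁻³ → stable
  68–195 m: −αΔT+βΔS = −(1.4 × 10⁻⁴)(+4.4)+(8.1 × 10⁻⁴)(-0.74) = -1.2 × 10⁻³ → UNSTABLE
The 68–195 m interval has Δρ < 0: lighter water underlies denser water.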